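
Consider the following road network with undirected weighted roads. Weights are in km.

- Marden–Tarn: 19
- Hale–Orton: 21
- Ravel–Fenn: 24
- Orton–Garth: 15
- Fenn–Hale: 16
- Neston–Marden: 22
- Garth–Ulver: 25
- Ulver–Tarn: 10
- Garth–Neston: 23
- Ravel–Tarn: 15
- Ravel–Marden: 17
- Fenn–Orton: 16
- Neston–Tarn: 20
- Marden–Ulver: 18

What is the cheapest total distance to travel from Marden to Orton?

57 km

Candidate routes:
Marden → Ravel → Fenn → Orton: 17+24+16 = 57
Marden → Ulver → Garth → Orton: 18+25+15 = 58
Cheapest is Marden → Ravel → Fenn → Orton at 57 km.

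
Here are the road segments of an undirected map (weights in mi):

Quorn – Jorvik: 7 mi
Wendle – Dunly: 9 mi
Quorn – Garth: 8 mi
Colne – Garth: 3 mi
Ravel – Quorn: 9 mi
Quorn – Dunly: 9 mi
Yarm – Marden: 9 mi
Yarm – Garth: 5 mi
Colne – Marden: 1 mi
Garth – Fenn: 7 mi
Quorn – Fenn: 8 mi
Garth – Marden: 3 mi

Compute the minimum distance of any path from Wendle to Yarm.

31 mi

Enumerating some paths:
Wendle–Dunly–Quorn–Fenn–Garth–Yarm: 9+9+8+7+5 = 38
Wendle–Dunly–Quorn–Garth–Yarm: 9+9+8+5 = 31
Cheapest is Wendle–Dunly–Quorn–Garth–Yarm at 31 mi.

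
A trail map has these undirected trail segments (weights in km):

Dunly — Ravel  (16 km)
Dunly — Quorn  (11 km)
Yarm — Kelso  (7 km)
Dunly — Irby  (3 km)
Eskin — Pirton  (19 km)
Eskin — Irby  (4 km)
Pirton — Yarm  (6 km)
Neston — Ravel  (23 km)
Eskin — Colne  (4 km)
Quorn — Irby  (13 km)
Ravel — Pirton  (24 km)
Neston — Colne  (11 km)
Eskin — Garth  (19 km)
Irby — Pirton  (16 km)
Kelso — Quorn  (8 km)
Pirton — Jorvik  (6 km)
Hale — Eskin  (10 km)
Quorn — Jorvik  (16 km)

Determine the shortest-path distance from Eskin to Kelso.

Enumerating some paths:
Eskin - Irby - Quorn - Kelso: 4+13+8 = 25
Eskin - Irby - Dunly - Quorn - Kelso: 4+3+11+8 = 26
Cheapest is Eskin - Irby - Quorn - Kelso at 25 km.

25 km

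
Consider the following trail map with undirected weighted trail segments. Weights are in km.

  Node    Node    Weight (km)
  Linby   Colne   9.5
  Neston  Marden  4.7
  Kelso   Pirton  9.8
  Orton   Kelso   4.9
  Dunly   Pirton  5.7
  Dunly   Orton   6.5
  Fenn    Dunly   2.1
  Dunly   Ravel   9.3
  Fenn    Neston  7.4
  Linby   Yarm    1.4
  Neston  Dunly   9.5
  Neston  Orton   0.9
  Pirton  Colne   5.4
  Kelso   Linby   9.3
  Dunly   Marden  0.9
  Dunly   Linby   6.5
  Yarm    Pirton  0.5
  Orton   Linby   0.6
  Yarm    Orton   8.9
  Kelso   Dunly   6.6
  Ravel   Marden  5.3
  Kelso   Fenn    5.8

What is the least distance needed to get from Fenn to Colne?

Shortest distances from Fenn:
Fenn: 0
Dunly: 2.1  (via Fenn)
Marden: 3  (via Dunly)
Kelso: 5.8  (via Fenn)
Neston: 7.4  (via Fenn)
Pirton: 7.8  (via Dunly)
Ravel: 8.3  (via Marden)
Yarm: 8.3  (via Pirton)
Orton: 8.3  (via Neston)
Linby: 8.6  (via Dunly)
Colne: 13.2  (via Pirton)
Shortest route: Fenn–Dunly–Pirton–Colne = 13.2 km.

13.2 km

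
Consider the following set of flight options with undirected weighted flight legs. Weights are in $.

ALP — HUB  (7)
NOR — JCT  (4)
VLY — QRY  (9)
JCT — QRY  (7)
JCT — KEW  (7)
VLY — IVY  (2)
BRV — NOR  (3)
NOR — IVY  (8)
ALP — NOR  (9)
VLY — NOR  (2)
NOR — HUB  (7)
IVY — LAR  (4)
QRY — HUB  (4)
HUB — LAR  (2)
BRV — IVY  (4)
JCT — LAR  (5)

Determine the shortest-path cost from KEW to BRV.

Compare a few routes:
KEW–JCT–NOR–VLY–IVY–BRV: 7+4+2+2+4 = 19
KEW–JCT–NOR–BRV: 7+4+3 = 14
The minimum is $14 via KEW–JCT–NOR–BRV.

$14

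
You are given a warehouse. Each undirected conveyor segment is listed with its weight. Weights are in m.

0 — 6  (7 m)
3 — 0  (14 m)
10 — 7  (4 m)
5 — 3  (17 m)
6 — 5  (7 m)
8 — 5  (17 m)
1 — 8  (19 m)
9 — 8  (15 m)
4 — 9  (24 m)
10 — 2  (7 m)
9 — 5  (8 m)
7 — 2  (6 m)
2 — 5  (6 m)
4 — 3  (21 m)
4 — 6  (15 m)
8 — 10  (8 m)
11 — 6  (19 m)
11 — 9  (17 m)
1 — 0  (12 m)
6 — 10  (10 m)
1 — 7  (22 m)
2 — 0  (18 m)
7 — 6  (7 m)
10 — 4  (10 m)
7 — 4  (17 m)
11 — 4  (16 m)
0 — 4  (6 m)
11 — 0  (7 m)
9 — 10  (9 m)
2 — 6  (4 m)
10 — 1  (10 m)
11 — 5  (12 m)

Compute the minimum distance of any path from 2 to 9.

14 m

Compare a few routes:
2 - 6 - 5 - 9: 4+7+8 = 19
2 - 10 - 9: 7+9 = 16
2 - 5 - 9: 6+8 = 14
Cheapest is 2 - 5 - 9 at 14 m.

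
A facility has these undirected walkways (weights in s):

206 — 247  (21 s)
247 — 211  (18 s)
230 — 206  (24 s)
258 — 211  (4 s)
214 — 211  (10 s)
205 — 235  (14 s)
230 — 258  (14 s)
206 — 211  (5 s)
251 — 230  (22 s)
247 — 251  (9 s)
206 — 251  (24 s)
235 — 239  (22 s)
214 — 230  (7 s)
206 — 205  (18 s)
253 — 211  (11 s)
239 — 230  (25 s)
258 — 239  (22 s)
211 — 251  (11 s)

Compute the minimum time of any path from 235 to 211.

37 s

Enumerating some paths:
235–239–230–214–211: 22+25+7+10 = 64
235–239–258–211: 22+22+4 = 48
235–205–206–211: 14+18+5 = 37
Cheapest is 235–205–206–211 at 37 s.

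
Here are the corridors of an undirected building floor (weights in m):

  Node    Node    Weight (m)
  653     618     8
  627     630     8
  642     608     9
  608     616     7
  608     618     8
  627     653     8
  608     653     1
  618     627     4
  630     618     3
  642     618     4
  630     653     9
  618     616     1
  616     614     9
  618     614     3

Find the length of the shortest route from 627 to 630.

Running Dijkstra from 627:
627: 0
618: 4  (via 627)
616: 5  (via 618)
630: 7  (via 618)
Shortest route: 627–618–630 = 7 m.

7 m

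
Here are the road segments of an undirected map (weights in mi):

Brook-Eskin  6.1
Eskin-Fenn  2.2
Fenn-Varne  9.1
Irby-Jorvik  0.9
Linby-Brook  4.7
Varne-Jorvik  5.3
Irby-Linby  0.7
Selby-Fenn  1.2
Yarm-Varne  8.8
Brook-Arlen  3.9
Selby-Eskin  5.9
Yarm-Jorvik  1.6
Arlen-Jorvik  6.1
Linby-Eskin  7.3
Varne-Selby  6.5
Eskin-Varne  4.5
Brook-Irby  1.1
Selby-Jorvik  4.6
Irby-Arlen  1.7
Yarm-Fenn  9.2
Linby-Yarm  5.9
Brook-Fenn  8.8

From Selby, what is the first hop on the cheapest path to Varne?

Compare a few routes:
Selby → Fenn → Eskin → Varne: 1.2+2.2+4.5 = 7.9
Selby → Varne: 6.5 = 6.5
Selby → Fenn → Varne: 1.2+9.1 = 10.3
Selby → Jorvik → Varne: 4.6+5.3 = 9.9
Cheapest is Selby → Varne at 6.5 mi.
So from Selby the first move is to Varne.

Varne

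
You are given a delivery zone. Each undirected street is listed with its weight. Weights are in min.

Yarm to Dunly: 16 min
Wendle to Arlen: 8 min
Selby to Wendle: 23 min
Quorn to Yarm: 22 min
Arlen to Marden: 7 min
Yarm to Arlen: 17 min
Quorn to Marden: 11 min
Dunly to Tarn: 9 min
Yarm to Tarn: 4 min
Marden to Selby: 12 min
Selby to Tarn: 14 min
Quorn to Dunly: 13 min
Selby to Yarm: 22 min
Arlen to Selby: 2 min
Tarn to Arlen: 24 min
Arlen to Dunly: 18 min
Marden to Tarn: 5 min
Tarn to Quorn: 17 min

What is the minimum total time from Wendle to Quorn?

26 min

Candidate routes:
Wendle → Arlen → Marden → Quorn: 8+7+11 = 26
Wendle → Arlen → Selby → Marden → Quorn: 8+2+12+11 = 33
Cheapest is Wendle → Arlen → Marden → Quorn at 26 min.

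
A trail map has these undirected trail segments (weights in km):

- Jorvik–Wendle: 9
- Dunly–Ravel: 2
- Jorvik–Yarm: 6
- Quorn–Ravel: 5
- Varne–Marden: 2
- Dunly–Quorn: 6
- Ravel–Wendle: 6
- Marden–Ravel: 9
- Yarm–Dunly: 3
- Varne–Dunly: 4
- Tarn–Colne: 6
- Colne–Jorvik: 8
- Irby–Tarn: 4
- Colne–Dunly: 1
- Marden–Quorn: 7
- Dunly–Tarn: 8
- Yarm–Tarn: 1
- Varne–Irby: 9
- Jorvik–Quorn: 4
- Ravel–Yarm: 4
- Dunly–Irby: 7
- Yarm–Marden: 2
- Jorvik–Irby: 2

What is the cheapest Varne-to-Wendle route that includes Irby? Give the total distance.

Best Varne to Irby: Varne → Irby costing 9
Best Irby to Wendle: Irby → Jorvik → Wendle costing 11
Total via Irby: 9 + 11 = 20 km.

20 km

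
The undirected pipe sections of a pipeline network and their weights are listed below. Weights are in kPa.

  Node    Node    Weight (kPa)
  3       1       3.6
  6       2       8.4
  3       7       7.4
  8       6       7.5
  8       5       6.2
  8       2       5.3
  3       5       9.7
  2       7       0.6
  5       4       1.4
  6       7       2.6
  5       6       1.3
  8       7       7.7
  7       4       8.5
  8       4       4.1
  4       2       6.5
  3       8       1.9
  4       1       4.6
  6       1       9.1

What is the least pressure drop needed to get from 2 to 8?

5.3 kPa

Running Dijkstra from 2:
2: 0
7: 0.6  (via 2)
6: 3.2  (via 7)
5: 4.5  (via 6)
8: 5.3  (via 2)
Shortest route: 2–8 = 5.3 kPa.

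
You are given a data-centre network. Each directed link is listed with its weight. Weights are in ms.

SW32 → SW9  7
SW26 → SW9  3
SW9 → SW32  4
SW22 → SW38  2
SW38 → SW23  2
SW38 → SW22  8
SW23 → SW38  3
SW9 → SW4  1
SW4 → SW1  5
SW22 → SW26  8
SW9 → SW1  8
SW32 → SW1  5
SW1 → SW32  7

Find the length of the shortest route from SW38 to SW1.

25 ms

Shortest distances from SW38:
SW38: 0
SW23: 2  (via SW38)
SW22: 8  (via SW38)
SW26: 16  (via SW22)
SW9: 19  (via SW26)
SW4: 20  (via SW9)
SW32: 23  (via SW9)
SW1: 25  (via SW4)
Shortest route: SW38–SW22–SW26–SW9–SW4–SW1 = 25 ms.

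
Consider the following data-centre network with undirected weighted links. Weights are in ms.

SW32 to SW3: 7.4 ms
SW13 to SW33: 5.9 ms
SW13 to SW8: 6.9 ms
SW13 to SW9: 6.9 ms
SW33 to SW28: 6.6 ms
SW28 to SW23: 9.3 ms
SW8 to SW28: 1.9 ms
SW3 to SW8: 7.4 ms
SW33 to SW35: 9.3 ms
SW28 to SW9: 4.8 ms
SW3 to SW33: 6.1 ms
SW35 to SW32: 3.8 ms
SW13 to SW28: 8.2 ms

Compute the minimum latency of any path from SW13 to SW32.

19 ms

Candidate routes:
SW13 → SW8 → SW3 → SW32: 6.9+7.4+7.4 = 21.7
SW13 → SW33 → SW35 → SW32: 5.9+9.3+3.8 = 19
SW13 → SW33 → SW3 → SW32: 5.9+6.1+7.4 = 19.4
SW13 → SW28 → SW8 → SW3 → SW32: 8.2+1.9+7.4+7.4 = 24.9
Cheapest is SW13 → SW33 → SW35 → SW32 at 19 ms.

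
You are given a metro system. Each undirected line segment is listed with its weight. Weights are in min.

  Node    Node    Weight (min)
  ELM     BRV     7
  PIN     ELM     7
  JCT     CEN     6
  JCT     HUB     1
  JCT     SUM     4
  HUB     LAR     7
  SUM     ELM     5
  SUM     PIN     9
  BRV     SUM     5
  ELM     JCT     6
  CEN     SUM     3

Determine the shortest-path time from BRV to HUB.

10 min

Enumerating some paths:
BRV → ELM → JCT → HUB: 7+6+1 = 14
BRV → SUM → CEN → JCT → HUB: 5+3+6+1 = 15
BRV → SUM → JCT → HUB: 5+4+1 = 10
Cheapest is BRV → SUM → JCT → HUB at 10 min.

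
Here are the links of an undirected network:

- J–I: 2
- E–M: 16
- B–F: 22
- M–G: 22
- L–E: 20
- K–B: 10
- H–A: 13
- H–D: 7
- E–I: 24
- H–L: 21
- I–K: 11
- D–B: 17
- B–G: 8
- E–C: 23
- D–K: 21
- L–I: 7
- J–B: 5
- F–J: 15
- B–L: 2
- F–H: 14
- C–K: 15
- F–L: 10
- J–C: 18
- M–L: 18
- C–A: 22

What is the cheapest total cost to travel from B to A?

Candidate routes:
B → D → H → A: 17+7+13 = 37
B → L → H → A: 2+21+13 = 36
B → L → F → H → A: 2+10+14+13 = 39
The minimum is 36 via B → L → H → A.

36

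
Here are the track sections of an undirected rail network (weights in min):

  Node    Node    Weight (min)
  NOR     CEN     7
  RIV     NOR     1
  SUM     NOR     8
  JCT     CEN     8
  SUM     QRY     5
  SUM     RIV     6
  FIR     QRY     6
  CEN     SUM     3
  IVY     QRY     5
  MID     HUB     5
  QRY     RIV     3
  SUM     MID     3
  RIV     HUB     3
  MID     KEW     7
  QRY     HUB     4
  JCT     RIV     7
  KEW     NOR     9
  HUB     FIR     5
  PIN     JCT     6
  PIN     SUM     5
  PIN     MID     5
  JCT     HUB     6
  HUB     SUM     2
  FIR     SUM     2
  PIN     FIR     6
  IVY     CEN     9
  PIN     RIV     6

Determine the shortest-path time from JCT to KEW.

17 min

Candidate routes:
JCT → RIV → NOR → KEW: 7+1+9 = 17
JCT → HUB → MID → KEW: 6+5+7 = 18
JCT → PIN → MID → KEW: 6+5+7 = 18
JCT → HUB → SUM → MID → KEW: 6+2+3+7 = 18
Cheapest is JCT → RIV → NOR → KEW at 17 min.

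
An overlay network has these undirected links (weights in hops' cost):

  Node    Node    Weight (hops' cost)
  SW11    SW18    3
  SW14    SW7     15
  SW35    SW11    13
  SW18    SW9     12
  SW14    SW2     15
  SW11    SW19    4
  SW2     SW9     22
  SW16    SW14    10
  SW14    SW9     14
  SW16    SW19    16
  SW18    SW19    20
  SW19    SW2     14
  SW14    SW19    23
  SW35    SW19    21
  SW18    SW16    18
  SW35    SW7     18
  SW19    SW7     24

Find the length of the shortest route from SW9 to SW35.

Candidate routes:
SW9–SW18–SW11–SW35: 12+3+13 = 28
SW9–SW18–SW11–SW19–SW35: 12+3+4+21 = 40
The minimum is 28 hops' cost via SW9–SW18–SW11–SW35.

28 hops' cost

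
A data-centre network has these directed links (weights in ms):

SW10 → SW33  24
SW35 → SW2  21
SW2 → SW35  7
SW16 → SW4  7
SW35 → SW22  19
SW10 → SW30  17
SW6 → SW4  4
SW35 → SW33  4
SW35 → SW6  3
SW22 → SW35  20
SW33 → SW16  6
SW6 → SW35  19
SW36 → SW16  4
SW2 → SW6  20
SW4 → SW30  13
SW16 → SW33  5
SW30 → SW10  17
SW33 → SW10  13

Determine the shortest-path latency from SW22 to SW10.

Enumerating some paths:
SW22 - SW35 - SW33 - SW10: 20+4+13 = 37
SW22 - SW35 - SW6 - SW4 - SW30 - SW10: 20+3+4+13+17 = 57
The minimum is 37 ms via SW22 - SW35 - SW33 - SW10.

37 ms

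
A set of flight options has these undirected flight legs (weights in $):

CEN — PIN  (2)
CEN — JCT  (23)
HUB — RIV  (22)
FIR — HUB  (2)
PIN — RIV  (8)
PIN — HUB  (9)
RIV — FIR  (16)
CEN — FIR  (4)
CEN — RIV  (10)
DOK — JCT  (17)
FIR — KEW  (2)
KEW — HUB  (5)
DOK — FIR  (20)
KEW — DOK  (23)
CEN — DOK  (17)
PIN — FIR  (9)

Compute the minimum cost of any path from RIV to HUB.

Settle nodes by increasing distance from RIV:
RIV: 0
PIN: 8  (via RIV)
CEN: 10  (via RIV)
FIR: 14  (via CEN)
KEW: 16  (via FIR)
HUB: 16  (via FIR)
Shortest route: RIV–CEN–FIR–HUB = $16.

$16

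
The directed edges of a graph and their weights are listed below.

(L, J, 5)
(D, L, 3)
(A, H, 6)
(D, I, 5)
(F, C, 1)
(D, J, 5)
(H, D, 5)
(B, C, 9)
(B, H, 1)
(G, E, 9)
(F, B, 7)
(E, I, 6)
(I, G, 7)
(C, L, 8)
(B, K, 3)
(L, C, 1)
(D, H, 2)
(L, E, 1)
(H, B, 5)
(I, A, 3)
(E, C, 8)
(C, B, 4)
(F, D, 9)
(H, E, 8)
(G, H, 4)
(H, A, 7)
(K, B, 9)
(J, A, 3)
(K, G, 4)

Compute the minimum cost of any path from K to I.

18

Candidate routes:
K → G → H → D → I: 4+4+5+5 = 18
K → B → H → D → I: 9+1+5+5 = 20
K → G → E → I: 4+9+6 = 19
K → G → H → E → I: 4+4+8+6 = 22
Cheapest is K → G → H → D → I at 18.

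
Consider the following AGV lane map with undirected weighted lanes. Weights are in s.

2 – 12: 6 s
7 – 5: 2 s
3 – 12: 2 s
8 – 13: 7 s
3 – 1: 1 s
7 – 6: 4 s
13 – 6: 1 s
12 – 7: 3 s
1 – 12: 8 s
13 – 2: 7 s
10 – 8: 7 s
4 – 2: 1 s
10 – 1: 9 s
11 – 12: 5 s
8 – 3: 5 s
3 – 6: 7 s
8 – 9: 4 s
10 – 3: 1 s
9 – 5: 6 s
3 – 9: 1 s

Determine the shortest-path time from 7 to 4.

Shortest distances from 7:
7: 0
5: 2  (via 7)
12: 3  (via 7)
6: 4  (via 7)
3: 5  (via 12)
13: 5  (via 6)
1: 6  (via 3)
9: 6  (via 3)
10: 6  (via 3)
11: 8  (via 12)
2: 9  (via 12)
4: 10  (via 2)
Shortest route: 7–12–2–4 = 10 s.

10 s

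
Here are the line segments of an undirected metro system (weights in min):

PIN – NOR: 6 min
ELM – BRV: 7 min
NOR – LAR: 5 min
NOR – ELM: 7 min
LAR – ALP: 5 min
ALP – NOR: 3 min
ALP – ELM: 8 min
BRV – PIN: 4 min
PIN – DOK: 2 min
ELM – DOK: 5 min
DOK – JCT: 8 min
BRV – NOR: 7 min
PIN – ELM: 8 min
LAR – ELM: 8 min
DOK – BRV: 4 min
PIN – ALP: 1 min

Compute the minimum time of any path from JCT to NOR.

Candidate routes:
JCT–DOK–BRV–NOR: 8+4+7 = 19
JCT–DOK–PIN–NOR: 8+2+6 = 16
JCT–DOK–PIN–ALP–NOR: 8+2+1+3 = 14
Cheapest is JCT–DOK–PIN–ALP–NOR at 14 min.

14 min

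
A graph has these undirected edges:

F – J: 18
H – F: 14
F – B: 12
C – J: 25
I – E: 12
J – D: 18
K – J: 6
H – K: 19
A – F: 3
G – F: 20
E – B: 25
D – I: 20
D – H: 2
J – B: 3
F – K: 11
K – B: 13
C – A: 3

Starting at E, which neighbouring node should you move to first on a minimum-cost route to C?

Candidate routes:
E - B - J - F - A - C: 25+3+18+3+3 = 52
E - B - F - A - C: 25+12+3+3 = 43
E - B - J - K - F - A - C: 25+3+6+11+3+3 = 51
E - B - J - C: 25+3+25 = 53
Cheapest is E - B - F - A - C at 43.
So from E the first move is to B.

B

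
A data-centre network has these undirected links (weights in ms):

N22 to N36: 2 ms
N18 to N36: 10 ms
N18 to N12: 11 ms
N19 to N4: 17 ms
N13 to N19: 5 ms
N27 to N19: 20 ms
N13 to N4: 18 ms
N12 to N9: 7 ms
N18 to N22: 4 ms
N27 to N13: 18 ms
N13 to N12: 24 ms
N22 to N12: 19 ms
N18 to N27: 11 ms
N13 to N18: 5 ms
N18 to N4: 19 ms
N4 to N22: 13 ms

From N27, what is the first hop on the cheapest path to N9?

Candidate routes:
N27 - N18 - N12 - N9: 11+11+7 = 29
N27 - N13 - N18 - N12 - N9: 18+5+11+7 = 41
N27 - N18 - N22 - N12 - N9: 11+4+19+7 = 41
Cheapest is N27 - N18 - N12 - N9 at 29 ms.
So from N27 the first move is to N18.

N18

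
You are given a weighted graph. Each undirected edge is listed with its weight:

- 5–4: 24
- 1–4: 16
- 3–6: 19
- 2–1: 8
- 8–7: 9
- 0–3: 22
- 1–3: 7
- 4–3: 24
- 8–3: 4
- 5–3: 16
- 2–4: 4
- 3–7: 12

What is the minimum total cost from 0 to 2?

37

Shortest distances from 0:
0: 0
3: 22  (via 0)
8: 26  (via 3)
1: 29  (via 3)
7: 34  (via 3)
2: 37  (via 1)
Shortest route: 0–3–1–2 = 37.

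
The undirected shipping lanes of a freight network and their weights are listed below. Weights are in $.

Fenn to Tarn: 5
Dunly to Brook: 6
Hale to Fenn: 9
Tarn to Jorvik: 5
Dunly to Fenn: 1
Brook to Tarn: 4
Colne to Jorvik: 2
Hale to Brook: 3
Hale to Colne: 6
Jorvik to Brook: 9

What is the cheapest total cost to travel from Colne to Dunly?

$13

Candidate routes:
Colne - Hale - Fenn - Dunly: 6+9+1 = 16
Colne - Jorvik - Tarn - Fenn - Dunly: 2+5+5+1 = 13
Colne - Hale - Brook - Dunly: 6+3+6 = 15
The minimum is $13 via Colne - Jorvik - Tarn - Fenn - Dunly.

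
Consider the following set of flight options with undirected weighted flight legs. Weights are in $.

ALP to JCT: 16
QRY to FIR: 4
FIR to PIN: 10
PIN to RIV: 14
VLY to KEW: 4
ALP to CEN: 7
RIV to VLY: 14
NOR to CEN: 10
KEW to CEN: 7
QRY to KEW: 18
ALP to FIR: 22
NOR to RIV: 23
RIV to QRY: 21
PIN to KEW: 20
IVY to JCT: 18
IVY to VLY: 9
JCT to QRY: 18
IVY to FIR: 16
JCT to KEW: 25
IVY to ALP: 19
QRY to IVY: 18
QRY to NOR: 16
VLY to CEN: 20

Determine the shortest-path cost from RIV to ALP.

Running Dijkstra from RIV:
RIV: 0
VLY: 14  (via RIV)
PIN: 14  (via RIV)
KEW: 18  (via VLY)
QRY: 21  (via RIV)
NOR: 23  (via RIV)
IVY: 23  (via VLY)
FIR: 24  (via PIN)
CEN: 25  (via KEW)
ALP: 32  (via CEN)
Shortest route: RIV–VLY–KEW–CEN–ALP = $32.

$32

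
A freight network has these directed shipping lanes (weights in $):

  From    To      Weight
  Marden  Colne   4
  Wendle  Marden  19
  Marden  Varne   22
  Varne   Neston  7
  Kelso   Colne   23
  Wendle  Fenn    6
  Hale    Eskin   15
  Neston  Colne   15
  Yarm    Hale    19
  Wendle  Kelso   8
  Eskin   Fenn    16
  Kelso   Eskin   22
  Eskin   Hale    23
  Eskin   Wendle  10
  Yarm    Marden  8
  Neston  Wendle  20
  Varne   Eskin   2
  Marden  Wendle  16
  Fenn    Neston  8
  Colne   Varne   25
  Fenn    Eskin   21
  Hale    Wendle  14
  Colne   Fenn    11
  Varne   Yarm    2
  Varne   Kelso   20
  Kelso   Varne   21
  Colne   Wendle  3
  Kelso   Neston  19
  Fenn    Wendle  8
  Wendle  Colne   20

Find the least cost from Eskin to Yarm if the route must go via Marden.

Shortest Eskin→Marden: Eskin → Wendle → Marden = 29
Shortest Marden→Yarm: Marden → Varne → Yarm = 24
Total via Marden: 29 + 24 = $53.

$53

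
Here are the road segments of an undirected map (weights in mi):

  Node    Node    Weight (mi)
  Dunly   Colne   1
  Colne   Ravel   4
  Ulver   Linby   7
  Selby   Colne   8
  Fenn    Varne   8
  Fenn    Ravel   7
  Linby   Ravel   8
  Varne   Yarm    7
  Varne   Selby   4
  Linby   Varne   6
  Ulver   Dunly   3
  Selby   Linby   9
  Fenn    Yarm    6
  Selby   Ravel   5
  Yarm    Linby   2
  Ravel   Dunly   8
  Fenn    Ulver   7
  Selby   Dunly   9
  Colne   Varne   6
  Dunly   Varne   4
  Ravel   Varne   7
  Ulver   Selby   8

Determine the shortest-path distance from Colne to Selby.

8 mi

Candidate routes:
Colne - Selby: 8 = 8
Colne - Ravel - Selby: 4+5 = 9
Colne - Dunly - Varne - Selby: 1+4+4 = 9
The minimum is 8 mi via Colne - Selby.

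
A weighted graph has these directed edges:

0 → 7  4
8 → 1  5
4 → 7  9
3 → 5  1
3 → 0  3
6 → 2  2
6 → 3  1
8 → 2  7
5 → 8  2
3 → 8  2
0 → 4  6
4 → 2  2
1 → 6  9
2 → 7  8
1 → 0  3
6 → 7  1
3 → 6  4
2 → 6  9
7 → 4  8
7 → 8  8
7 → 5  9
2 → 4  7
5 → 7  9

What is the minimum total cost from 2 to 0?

13

Running Dijkstra from 2:
2: 0
4: 7  (via 2)
7: 8  (via 2)
6: 9  (via 2)
3: 10  (via 6)
5: 11  (via 3)
8: 12  (via 3)
0: 13  (via 3)
Shortest route: 2 → 6 → 3 → 0 = 13.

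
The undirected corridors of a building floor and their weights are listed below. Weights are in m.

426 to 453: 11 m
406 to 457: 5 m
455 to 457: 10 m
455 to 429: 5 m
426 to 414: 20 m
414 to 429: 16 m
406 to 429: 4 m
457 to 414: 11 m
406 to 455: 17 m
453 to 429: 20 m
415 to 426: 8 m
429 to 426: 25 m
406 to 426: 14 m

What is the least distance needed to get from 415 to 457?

27 m

Running Dijkstra from 415:
415: 0
426: 8  (via 415)
453: 19  (via 426)
406: 22  (via 426)
429: 26  (via 406)
457: 27  (via 406)
Shortest route: 415 → 426 → 406 → 457 = 27 m.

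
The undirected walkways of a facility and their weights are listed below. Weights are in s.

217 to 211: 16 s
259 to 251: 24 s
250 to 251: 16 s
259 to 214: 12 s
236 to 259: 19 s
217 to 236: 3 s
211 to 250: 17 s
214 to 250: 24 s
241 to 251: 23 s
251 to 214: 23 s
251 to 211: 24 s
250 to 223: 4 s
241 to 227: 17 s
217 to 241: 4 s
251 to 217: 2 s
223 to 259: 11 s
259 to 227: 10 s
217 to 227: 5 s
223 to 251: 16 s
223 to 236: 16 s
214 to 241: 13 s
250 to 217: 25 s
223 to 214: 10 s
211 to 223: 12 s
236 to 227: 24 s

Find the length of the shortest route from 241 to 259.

Running Dijkstra from 241:
241: 0
217: 4  (via 241)
251: 6  (via 217)
236: 7  (via 217)
227: 9  (via 217)
214: 13  (via 241)
259: 19  (via 227)
Shortest route: 241–217–227–259 = 19 s.

19 s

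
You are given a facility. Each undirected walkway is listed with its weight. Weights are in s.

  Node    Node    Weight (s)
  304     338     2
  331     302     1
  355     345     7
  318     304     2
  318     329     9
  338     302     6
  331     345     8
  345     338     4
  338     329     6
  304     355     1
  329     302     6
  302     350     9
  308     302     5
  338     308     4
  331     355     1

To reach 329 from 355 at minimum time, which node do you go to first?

331

Compare a few routes:
355–304–318–329: 1+2+9 = 12
355–331–302–338–329: 1+1+6+6 = 14
355–331–302–329: 1+1+6 = 8
355–304–338–329: 1+2+6 = 9
The minimum is 8 s via 355–331–302–329.
So from 355 the first move is to 331.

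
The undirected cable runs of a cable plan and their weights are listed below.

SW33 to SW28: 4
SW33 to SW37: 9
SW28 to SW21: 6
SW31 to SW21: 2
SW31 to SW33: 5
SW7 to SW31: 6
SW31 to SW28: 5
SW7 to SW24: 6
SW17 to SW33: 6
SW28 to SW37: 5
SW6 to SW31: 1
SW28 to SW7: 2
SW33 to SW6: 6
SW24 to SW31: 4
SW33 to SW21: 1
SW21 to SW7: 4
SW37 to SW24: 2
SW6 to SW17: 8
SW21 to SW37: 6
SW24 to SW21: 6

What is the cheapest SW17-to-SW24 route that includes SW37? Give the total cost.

Shortest SW17→SW37: SW17 → SW33 → SW21 → SW37 = 13
Shortest SW37→SW24: SW37 → SW24 = 2
Total via SW37: 13 + 2 = 15.

15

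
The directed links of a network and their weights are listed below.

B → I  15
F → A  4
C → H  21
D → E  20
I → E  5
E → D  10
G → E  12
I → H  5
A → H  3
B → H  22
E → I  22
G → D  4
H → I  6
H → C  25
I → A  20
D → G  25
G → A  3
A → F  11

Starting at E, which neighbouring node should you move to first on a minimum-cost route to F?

Enumerating some paths:
E–I–A–F: 22+20+11 = 53
E–D–G–A–F: 10+25+3+11 = 49
Cheapest is E–D–G–A–F at 49.
So from E the first move is to D.

D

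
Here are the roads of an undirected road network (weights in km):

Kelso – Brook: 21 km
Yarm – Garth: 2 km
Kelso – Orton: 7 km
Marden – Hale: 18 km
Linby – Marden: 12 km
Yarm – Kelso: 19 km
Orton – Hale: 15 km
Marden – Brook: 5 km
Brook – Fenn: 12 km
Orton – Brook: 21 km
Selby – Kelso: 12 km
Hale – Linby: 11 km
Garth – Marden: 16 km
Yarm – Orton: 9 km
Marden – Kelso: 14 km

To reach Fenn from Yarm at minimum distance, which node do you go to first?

Garth

Compare a few routes:
Yarm → Garth → Marden → Brook → Fenn: 2+16+5+12 = 35
Yarm → Orton → Brook → Fenn: 9+21+12 = 42
Yarm → Orton → Kelso → Brook → Fenn: 9+7+21+12 = 49
Yarm → Orton → Kelso → Marden → Brook → Fenn: 9+7+14+5+12 = 47
The minimum is 35 km via Yarm → Garth → Marden → Brook → Fenn.
So from Yarm the first move is to Garth.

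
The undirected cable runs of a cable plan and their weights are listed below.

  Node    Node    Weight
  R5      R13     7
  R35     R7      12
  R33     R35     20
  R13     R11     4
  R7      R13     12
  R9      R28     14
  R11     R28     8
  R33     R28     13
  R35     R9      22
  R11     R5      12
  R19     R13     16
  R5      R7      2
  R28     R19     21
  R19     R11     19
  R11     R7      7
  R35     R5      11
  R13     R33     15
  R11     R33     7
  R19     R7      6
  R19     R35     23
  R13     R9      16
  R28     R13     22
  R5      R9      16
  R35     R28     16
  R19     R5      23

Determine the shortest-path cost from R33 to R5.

16

Settle nodes by increasing distance from R33:
R33: 0
R11: 7  (via R33)
R13: 11  (via R11)
R28: 13  (via R33)
R7: 14  (via R11)
R5: 16  (via R7)
Shortest route: R33 → R11 → R7 → R5 = 16.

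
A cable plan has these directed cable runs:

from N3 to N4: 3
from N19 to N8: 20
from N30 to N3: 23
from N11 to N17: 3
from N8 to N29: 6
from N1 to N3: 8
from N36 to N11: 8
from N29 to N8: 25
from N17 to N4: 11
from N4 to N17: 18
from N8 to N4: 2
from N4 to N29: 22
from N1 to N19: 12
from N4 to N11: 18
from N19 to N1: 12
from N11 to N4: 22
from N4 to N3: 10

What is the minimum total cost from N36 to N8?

Running Dijkstra from N36:
N36: 0
N11: 8  (via N36)
N17: 11  (via N11)
N4: 22  (via N17)
N3: 32  (via N4)
N29: 44  (via N4)
N8: 69  (via N29)
Shortest route: N36–N11–N17–N4–N29–N8 = 69.

69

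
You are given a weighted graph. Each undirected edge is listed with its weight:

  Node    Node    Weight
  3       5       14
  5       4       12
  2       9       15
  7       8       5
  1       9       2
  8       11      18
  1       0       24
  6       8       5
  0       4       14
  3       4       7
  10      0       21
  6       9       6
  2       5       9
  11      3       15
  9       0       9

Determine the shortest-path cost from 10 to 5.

Running Dijkstra from 10:
10: 0
0: 21  (via 10)
9: 30  (via 0)
1: 32  (via 9)
4: 35  (via 0)
6: 36  (via 9)
8: 41  (via 6)
3: 42  (via 4)
2: 45  (via 9)
7: 46  (via 8)
5: 47  (via 4)
Shortest route: 10 → 0 → 4 → 5 = 47.

47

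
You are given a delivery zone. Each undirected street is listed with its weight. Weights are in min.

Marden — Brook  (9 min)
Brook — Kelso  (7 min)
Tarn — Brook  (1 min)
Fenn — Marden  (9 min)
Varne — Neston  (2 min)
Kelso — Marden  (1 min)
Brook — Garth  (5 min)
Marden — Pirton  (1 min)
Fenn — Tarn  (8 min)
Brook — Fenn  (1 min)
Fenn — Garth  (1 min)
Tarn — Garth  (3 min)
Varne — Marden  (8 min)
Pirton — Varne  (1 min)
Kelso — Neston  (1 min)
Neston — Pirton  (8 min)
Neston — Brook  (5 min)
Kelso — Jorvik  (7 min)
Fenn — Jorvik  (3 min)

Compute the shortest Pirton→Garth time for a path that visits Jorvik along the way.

13 min

Shortest Pirton→Jorvik: Pirton–Marden–Kelso–Jorvik = 9
Best Jorvik to Garth: Jorvik–Fenn–Garth costing 4
Total via Jorvik: 9 + 4 = 13 min.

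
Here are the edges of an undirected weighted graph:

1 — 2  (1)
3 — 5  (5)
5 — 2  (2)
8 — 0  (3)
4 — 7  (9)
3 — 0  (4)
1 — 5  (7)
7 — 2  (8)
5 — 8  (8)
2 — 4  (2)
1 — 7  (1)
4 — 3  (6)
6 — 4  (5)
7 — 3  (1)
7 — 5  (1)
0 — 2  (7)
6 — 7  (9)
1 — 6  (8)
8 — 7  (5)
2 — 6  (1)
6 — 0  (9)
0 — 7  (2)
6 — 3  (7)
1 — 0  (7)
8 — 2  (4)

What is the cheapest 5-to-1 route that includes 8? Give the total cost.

11

Best 5 to 8: 5–7–8 costing 6
Shortest 8→1: 8–2–1 = 5
Total via 8: 6 + 5 = 11.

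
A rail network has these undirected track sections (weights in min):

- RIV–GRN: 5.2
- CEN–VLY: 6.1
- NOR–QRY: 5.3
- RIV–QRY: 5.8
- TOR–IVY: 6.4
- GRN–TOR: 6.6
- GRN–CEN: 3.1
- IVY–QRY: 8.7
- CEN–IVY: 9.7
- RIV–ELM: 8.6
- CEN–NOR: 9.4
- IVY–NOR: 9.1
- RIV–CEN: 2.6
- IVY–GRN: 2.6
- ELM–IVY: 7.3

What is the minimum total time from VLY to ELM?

17.3 min

Enumerating some paths:
VLY - CEN - GRN - IVY - ELM: 6.1+3.1+2.6+7.3 = 19.1
VLY - CEN - RIV - ELM: 6.1+2.6+8.6 = 17.3
VLY - CEN - GRN - RIV - ELM: 6.1+3.1+5.2+8.6 = 23
The minimum is 17.3 min via VLY - CEN - RIV - ELM.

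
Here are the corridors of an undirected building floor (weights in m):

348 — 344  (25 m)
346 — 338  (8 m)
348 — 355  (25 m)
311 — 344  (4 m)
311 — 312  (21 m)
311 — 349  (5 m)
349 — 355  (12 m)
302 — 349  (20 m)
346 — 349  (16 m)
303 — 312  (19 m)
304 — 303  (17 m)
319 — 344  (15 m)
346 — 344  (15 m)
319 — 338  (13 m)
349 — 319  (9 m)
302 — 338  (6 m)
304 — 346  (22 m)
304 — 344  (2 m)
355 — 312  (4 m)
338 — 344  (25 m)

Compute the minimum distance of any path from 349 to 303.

28 m

Candidate routes:
349 → 319 → 344 → 304 → 303: 9+15+2+17 = 43
349 → 311 → 312 → 303: 5+21+19 = 45
349 → 355 → 312 → 303: 12+4+19 = 35
349 → 311 → 344 → 304 → 303: 5+4+2+17 = 28
Cheapest is 349 → 311 → 344 → 304 → 303 at 28 m.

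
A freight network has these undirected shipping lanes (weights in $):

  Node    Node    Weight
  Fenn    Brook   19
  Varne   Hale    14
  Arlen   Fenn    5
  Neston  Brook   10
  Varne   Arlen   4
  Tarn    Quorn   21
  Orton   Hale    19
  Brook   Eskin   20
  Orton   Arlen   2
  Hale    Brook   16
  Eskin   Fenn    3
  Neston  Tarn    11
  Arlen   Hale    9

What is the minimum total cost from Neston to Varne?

$38

Settle nodes by increasing distance from Neston:
Neston: 0
Brook: 10  (via Neston)
Tarn: 11  (via Neston)
Hale: 26  (via Brook)
Fenn: 29  (via Brook)
Eskin: 30  (via Brook)
Quorn: 32  (via Tarn)
Arlen: 34  (via Fenn)
Orton: 36  (via Arlen)
Varne: 38  (via Arlen)
Shortest route: Neston–Brook–Fenn–Arlen–Varne = $38.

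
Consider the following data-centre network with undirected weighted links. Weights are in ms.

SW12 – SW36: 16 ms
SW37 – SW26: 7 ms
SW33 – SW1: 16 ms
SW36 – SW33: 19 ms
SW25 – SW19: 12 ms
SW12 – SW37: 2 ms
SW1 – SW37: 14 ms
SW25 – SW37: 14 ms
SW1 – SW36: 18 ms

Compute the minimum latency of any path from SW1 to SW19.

40 ms

Shortest distances from SW1:
SW1: 0
SW37: 14  (via SW1)
SW12: 16  (via SW37)
SW33: 16  (via SW1)
SW36: 18  (via SW1)
SW26: 21  (via SW37)
SW25: 28  (via SW37)
SW19: 40  (via SW25)
Shortest route: SW1 → SW37 → SW25 → SW19 = 40 ms.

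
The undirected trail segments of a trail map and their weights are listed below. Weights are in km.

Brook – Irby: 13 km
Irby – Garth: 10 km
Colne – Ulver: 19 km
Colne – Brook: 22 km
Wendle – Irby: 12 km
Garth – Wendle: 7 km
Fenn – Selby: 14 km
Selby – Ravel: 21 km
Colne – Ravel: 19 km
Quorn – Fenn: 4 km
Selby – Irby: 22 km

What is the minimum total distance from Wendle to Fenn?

Shortest distances from Wendle:
Wendle: 0
Garth: 7  (via Wendle)
Irby: 12  (via Wendle)
Brook: 25  (via Irby)
Selby: 34  (via Irby)
Colne: 47  (via Brook)
Fenn: 48  (via Selby)
Shortest route: Wendle–Irby–Selby–Fenn = 48 km.

48 km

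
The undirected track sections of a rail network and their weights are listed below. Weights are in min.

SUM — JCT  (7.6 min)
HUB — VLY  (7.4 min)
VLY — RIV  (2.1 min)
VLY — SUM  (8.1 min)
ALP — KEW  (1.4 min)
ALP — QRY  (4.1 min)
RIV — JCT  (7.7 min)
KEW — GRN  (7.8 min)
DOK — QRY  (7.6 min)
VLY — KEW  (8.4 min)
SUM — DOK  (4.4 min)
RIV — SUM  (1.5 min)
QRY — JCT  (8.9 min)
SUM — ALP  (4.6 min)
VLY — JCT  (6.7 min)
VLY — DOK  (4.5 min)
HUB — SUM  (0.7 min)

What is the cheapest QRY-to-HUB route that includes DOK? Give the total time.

Best QRY to DOK: QRY → DOK costing 7.6
Best DOK to HUB: DOK → SUM → HUB costing 5.1
Total via DOK: 7.6 + 5.1 = 12.7 min.

12.7 min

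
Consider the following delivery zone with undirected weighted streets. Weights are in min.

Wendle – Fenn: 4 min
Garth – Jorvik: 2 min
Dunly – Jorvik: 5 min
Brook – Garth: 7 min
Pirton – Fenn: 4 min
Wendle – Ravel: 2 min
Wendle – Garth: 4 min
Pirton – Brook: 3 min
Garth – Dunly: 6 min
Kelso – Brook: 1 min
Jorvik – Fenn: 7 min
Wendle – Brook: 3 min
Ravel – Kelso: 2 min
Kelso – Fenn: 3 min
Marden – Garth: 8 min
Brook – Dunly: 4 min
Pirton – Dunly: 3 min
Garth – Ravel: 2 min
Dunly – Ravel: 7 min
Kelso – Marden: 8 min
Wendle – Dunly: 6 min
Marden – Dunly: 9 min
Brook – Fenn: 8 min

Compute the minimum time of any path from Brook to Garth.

Candidate routes:
Brook → Garth: 7 = 7
Brook → Kelso → Ravel → Garth: 1+2+2 = 5
Brook → Wendle → Garth: 3+4 = 7
Cheapest is Brook → Kelso → Ravel → Garth at 5 min.

5 min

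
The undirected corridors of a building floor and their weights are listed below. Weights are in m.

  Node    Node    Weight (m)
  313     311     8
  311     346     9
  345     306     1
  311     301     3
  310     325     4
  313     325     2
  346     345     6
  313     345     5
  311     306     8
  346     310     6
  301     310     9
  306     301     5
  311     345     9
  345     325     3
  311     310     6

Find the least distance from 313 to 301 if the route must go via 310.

Best 313 to 310: 313 → 325 → 310 costing 6
Shortest 310→301: 310 → 301 = 9
Total via 310: 6 + 9 = 15 m.

15 m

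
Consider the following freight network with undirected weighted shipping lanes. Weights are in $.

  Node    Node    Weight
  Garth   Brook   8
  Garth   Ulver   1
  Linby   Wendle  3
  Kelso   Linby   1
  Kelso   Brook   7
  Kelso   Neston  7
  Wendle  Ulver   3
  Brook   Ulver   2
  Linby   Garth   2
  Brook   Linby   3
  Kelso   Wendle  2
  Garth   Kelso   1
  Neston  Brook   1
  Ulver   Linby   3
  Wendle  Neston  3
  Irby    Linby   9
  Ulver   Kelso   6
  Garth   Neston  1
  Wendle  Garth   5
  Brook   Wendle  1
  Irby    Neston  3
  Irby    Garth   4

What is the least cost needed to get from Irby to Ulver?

Shortest distances from Irby:
Irby: 0
Neston: 3  (via Irby)
Brook: 4  (via Neston)
Garth: 4  (via Irby)
Ulver: 5  (via Garth)
Shortest route: Irby → Garth → Ulver = $5.

$5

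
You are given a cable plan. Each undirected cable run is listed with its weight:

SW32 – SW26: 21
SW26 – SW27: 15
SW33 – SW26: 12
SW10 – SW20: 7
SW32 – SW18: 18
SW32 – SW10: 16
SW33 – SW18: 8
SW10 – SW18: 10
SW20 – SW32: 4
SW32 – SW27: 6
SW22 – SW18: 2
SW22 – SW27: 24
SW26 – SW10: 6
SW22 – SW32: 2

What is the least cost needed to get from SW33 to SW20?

Candidate routes:
SW33–SW18–SW22–SW32–SW20: 8+2+2+4 = 16
SW33–SW26–SW10–SW20: 12+6+7 = 25
SW33–SW18–SW10–SW20: 8+10+7 = 25
The minimum is 16 via SW33–SW18–SW22–SW32–SW20.

16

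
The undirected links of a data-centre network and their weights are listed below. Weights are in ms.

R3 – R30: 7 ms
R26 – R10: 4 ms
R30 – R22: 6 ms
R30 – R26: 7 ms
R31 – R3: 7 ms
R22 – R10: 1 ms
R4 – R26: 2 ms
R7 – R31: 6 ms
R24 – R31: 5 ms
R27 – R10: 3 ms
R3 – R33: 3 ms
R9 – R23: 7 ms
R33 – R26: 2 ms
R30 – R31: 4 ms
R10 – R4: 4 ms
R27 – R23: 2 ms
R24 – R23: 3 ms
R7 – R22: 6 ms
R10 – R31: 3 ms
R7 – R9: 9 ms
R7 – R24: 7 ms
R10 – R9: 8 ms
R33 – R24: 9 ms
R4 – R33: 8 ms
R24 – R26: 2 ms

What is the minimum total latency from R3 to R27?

Candidate routes:
R3–R33–R26–R10–R27: 3+2+4+3 = 12
R3–R33–R26–R4–R10–R27: 3+2+2+4+3 = 14
R3–R31–R10–R27: 7+3+3 = 13
R3–R30–R22–R10–R27: 7+6+1+3 = 17
Cheapest is R3–R33–R26–R10–R27 at 12 ms.

12 ms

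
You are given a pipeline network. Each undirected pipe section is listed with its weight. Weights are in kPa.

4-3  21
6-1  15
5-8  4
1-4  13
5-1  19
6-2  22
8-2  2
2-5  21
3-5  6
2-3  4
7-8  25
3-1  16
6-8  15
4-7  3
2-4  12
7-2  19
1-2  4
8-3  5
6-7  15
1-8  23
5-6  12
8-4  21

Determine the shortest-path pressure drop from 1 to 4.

13 kPa

Settle nodes by increasing distance from 1:
1: 0
2: 4  (via 1)
8: 6  (via 2)
3: 8  (via 2)
5: 10  (via 8)
4: 13  (via 1)
Shortest route: 1 → 4 = 13 kPa.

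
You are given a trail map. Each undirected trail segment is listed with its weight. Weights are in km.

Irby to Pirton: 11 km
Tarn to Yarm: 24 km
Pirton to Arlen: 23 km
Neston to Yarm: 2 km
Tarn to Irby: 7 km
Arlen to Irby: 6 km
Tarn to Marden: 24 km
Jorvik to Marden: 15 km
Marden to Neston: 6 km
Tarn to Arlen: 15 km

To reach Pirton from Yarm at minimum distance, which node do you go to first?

Candidate routes:
Yarm–Neston–Marden–Tarn–Irby–Pirton: 2+6+24+7+11 = 50
Yarm–Tarn–Irby–Pirton: 24+7+11 = 42
Yarm–Tarn–Irby–Arlen–Pirton: 24+7+6+23 = 60
Yarm–Tarn–Arlen–Irby–Pirton: 24+15+6+11 = 56
Cheapest is Yarm–Tarn–Irby–Pirton at 42 km.
So from Yarm the first move is to Tarn.

Tarn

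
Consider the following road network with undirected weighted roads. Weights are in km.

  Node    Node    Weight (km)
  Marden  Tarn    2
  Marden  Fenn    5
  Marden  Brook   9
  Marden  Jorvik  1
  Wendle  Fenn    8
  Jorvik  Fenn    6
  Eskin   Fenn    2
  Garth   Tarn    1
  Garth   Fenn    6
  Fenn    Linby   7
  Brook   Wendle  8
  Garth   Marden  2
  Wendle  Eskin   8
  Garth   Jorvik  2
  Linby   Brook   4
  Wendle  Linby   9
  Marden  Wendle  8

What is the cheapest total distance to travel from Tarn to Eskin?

Candidate routes:
Tarn - Garth - Fenn - Eskin: 1+6+2 = 9
Tarn - Marden - Jorvik - Fenn - Eskin: 2+1+6+2 = 11
Tarn - Garth - Jorvik - Marden - Fenn - Eskin: 1+2+1+5+2 = 11
Tarn - Garth - Marden - Fenn - Eskin: 1+2+5+2 = 10
Cheapest is Tarn - Garth - Fenn - Eskin at 9 km.

9 km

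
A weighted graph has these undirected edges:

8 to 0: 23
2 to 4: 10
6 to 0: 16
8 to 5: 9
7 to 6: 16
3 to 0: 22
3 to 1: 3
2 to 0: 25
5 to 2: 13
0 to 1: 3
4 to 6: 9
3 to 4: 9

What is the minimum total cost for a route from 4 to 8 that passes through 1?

Best 4 to 1: 4 → 3 → 1 costing 12
Best 1 to 8: 1 → 0 → 8 costing 26
Total via 1: 12 + 26 = 38.

38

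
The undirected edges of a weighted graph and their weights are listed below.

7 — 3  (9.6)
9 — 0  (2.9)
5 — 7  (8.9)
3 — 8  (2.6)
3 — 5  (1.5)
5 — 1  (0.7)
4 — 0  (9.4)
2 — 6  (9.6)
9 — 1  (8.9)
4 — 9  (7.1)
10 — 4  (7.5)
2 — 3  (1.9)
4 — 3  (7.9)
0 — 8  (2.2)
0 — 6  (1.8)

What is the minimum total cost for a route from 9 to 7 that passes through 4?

Shortest 9→4: 9 → 4 = 7.1
Shortest 4→7: 4 → 3 → 7 = 17.5
Total via 4: 7.1 + 17.5 = 24.6.

24.6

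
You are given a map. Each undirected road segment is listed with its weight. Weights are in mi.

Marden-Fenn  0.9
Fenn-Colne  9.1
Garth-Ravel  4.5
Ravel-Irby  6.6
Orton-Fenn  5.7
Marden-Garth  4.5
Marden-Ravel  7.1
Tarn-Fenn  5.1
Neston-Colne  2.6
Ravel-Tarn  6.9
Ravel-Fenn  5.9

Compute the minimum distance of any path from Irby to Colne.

21.6 mi

Candidate routes:
Irby - Ravel - Marden - Fenn - Colne: 6.6+7.1+0.9+9.1 = 23.7
Irby - Ravel - Fenn - Colne: 6.6+5.9+9.1 = 21.6
Cheapest is Irby - Ravel - Fenn - Colne at 21.6 mi.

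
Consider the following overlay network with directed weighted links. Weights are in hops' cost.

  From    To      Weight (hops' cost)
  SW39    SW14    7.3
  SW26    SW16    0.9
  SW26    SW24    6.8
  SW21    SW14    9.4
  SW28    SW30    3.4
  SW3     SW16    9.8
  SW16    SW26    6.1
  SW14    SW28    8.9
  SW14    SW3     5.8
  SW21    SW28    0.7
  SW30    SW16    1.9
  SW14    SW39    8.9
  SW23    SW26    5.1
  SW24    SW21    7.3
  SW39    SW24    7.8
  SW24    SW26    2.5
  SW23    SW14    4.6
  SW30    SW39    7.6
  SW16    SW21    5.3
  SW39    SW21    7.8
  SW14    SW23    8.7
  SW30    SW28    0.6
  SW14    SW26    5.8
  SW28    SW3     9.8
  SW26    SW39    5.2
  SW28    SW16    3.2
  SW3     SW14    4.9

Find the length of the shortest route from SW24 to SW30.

11.4 hops' cost

Shortest distances from SW24:
SW24: 0
SW26: 2.5  (via SW24)
SW16: 3.4  (via SW26)
SW21: 7.3  (via SW24)
SW39: 7.7  (via SW26)
SW28: 8  (via SW21)
SW30: 11.4  (via SW28)
Shortest route: SW24 → SW21 → SW28 → SW30 = 11.4 hops' cost.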